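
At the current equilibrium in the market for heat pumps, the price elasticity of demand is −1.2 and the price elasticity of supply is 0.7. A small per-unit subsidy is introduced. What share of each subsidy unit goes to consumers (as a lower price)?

For a small subsidy around the equilibrium, the benefit split depends on the relative slopes, which at a point are proportional to the elasticities.
Buyer share = εs/(εs + |εd|) = 0.7/(0.7 + 1.2) = 7/19; seller share = |εd|/(εs + |εd|) = 12/19.

Consumer share = 7/19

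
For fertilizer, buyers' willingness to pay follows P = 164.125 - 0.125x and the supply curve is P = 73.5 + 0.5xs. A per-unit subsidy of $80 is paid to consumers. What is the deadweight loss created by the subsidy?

Pre-subsidy: 164.125 - 0.125x = 73.5 + 0.5x gives x* = 145 and P* = 146.
With the rebate, buyers effectively pay Pb = Ps − 80, where Ps is the price sellers receive.
On the curves, Pb = 164.125 - 0.125x and Ps = 73.5 + 0.5x; the wedge Ps − Pb = 80 gives 73.5 + 0.5x − (164.125 - 0.125x) = 80, so x' = 273.
Then Pb = 164.125 − 0.125·273 = 130 and Ps = 73.5 + 0.5·273 = 210.
The subsidy expands output by 273 − 145 = 128 past the efficient level; on those units the gap between marginal cost and willingness to pay runs from 0 up to 80.
DWL = ½ × 80 × 128 = 5120.

Deadweight loss = $5120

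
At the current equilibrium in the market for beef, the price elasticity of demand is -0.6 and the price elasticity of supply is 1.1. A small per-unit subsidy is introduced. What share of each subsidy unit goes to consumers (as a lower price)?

Consumer share = 11/17

For a small subsidy around the equilibrium, the benefit split depends on the relative slopes, which at a point are proportional to the elasticities.
Buyer share = εs/(εs + |εd|) = 1.1/(1.1 + 0.6) = 11/17; seller share = |εd|/(εs + |εd|) = 6/17.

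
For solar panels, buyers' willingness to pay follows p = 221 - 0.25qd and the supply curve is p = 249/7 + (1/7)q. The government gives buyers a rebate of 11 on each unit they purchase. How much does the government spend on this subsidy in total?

Pre-subsidy: 221 - 0.25q = 249/7 + (1/7)q gives q* = 472 and p* = 103.
With the rebate, buyers effectively pay pb = ps − 11, where ps is the price sellers receive.
On the curves, pb = 221 - 0.25q and ps = 249/7 + (1/7)q; the wedge ps − pb = 11 gives 249/7 + (1/7)q − (221 - 0.25q) = 11, so q' = 500.
Then pb = 221 − 0.25·500 = 96 and ps = 249/7 + (1/7)·500 = 107.
Government outlay = subsidy × quantity = 11 × 500 = 5500.

Government cost = 5500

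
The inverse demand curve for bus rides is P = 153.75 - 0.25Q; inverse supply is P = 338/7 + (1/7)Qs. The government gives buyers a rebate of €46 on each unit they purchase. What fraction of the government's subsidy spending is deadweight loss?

DWL / government spending = 644/4241

Pre-subsidy: 153.75 - 0.25Q = 338/7 + (1/7)Q gives Q* = 2953/11 and P* = 953/11.
With the rebate, buyers effectively pay Pb = Ps − 46, where Ps is the price sellers receive.
On the curves, Pb = 153.75 - 0.25Q and Ps = 338/7 + (1/7)Q; the wedge Ps − Pb = 46 gives 338/7 + (1/7)Q − (153.75 - 0.25Q) = 46, so Q' = 4241/11.
Then Pb = 153.75 − 0.25·(4241/11) = 631/11 and Ps = 338/7 + (1/7)·(4241/11) = 1137/11.
ΔCS = ½(2953/11 + 4241/11)(953/11 − 631/11) = 105294/11; ΔPS = ½(2953/11 + 4241/11)(1137/11 − 953/11) = 60168/11.
Government spending = 46 × 4241/11 = 195086/11.
DWL = ½ × 46 × (4241/11 − 2953/11) = 29624/11; fraction = (29624/11) / (195086/11) = 644/4241.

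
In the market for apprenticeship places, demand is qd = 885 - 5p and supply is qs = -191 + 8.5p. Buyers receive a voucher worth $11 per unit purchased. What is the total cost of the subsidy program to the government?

Pre-subsidy: 885 - 5p = -191 + 8.5p gives p* = 2152/27, q* = 13135/27.
With the rebate, buyers effectively pay pb = ps − 11, where ps is the price sellers receive.
Demand in terms of ps becomes qd = 885 − 5(ps − 11) = 940 - 5ps. Setting this equal to supply: 940 - 5ps = -191 + 8.5ps, so ps = 754/9.
Buyers pay pb = 754/9 − 11 = 655/9; q' = -191 + 8.5·(754/9) = 4690/9.
Government outlay = subsidy × quantity = 11 × 4690/9 = 51590/9.

Government cost = 51590/9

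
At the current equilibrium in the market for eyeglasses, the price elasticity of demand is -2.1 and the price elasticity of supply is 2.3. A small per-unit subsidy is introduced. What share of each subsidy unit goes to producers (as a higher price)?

Producer share = 21/44

For a small subsidy around the equilibrium, the benefit split depends on the relative slopes, which at a point are proportional to the elasticities.
Buyer share = εs/(εs + |εd|) = 2.3/(2.3 + 2.1) = 23/44; seller share = |εd|/(εs + |εd|) = 21/44.
So producers capture 21/44 of the subsidy.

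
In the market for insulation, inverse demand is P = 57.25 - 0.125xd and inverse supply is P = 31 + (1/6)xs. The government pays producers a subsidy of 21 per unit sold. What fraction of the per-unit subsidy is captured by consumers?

Pre-subsidy: 57.25 - 0.125x = 31 + (1/6)x gives x* = 90 and P* = 46.
With the subsidy, sellers receive Ps = Pb + 21 for each unit, where Pb is the price buyers pay.
On the curves, Pb = 57.25 - 0.125x and Ps = 31 + (1/6)x; the wedge Ps − Pb = 21 gives 31 + (1/6)x − (57.25 - 0.125x) = 21, so x' = 162.
Then Pb = 57.25 − 0.125·162 = 37 and Ps = 31 + (1/6)·162 = 58.
Buyers' price falls by P* − Pb = 46 − 37 = 9; sellers' price rises by Ps − P* = 58 − 46 = 12.
So consumers capture 9/21 = 3/7 of each unit of subsidy.

Consumer share = 3/7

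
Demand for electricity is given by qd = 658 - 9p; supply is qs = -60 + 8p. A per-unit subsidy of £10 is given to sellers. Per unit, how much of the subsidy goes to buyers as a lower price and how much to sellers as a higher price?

Buyers gain 80/17 per unit; sellers gain 90/17 per unit

Pre-subsidy: 658 - 9p = -60 + 8p gives p* = 718/17, q* = 4724/17.
With the subsidy, sellers receive ps = pb + 10 for each unit, where pb is the price buyers pay.
Supply in terms of pb becomes qs = -60 + 8(pb + 10) = 20 + 8pb. Setting this equal to demand: 658 - 9pb = 20 + 8pb, so pb = 638/17.
Sellers receive ps = 638/17 + 10 = 808/17; q' = 658 − 9·(638/17) = 5444/17.
Buyers' price falls by p* − pb = 718/17 − 638/17 = 80/17; sellers' price rises by ps − p* = 808/17 − 718/17 = 90/17.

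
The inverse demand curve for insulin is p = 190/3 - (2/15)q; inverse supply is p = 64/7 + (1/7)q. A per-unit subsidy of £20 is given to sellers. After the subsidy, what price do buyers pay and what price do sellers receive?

Pre-subsidy: 190/3 - (2/15)q = 64/7 + (1/7)q gives q* = 5690/29 and p* = 1078/29.
With the subsidy, sellers receive ps = pb + 20 for each unit, where pb is the price buyers pay.
On the curves, pb = 190/3 - (2/15)q and ps = 64/7 + (1/7)q; the wedge ps − pb = 20 gives 64/7 + (1/7)q − (190/3 - (2/15)q) = 20, so q' = 7790/29.
Then pb = 190/3 − (2/15)·(7790/29) = 798/29 and ps = 64/7 + (1/7)·(7790/29) = 1378/29.

Buyers pay 798/29; sellers receive 1378/29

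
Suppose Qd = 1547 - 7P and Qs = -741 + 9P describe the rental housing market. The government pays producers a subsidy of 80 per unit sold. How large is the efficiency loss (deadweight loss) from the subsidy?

Pre-subsidy: 1547 - 7P = -741 + 9P gives P* = 143, Q* = 546.
With the subsidy, sellers receive Ps = Pb + 80 for each unit, where Pb is the price buyers pay.
Supply in terms of Pb becomes Qs = -741 + 9(Pb + 80) = -21 + 9Pb. Setting this equal to demand: 1547 - 7Pb = -21 + 9Pb, so Pb = 98.
Sellers receive Ps = 98 + 80 = 178; Q' = 1547 − 7·98 = 861.
The subsidy expands output by 861 − 546 = 315 past the efficient level; on those units the gap between marginal cost and willingness to pay runs from 0 up to 80.
DWL = ½ × 80 × 315 = 12600.

Deadweight loss = 12600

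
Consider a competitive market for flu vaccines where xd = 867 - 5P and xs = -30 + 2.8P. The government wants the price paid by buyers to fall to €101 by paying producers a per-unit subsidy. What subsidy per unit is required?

Required subsidy s = €39 per unit

At a buyer price of 101, quantity demanded is 867 − 5·101 = 362.
Sellers supply 362 only when they receive Ps with -30 + 2.8·Ps = 362, i.e. Ps = 140.
s = Ps − Pb = 140 − 101 = 39.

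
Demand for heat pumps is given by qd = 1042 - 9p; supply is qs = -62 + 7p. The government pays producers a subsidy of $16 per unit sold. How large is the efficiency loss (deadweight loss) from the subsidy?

Deadweight loss = $504

Pre-subsidy: 1042 - 9p = -62 + 7p gives p* = 69, q* = 421.
With the subsidy, sellers receive ps = pb + 16 for each unit, where pb is the price buyers pay.
Supply in terms of pb becomes qs = -62 + 7(pb + 16) = 50 + 7pb. Setting this equal to demand: 1042 - 9pb = 50 + 7pb, so pb = 62.
Sellers receive ps = 62 + 16 = 78; q' = 1042 − 9·62 = 484.
The subsidy expands output by 484 − 421 = 63 past the efficient level; on those units the gap between marginal cost and willingness to pay runs from 0 up to 16.
DWL = ½ × 16 × 63 = 504.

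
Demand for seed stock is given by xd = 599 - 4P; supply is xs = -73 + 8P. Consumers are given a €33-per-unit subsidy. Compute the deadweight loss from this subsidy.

Deadweight loss = €1452

Pre-subsidy: 599 - 4P = -73 + 8P gives P* = 56, x* = 375.
With the rebate, buyers effectively pay Pb = Ps − 33, where Ps is the price sellers receive.
Demand in terms of Ps becomes xd = 599 − 4(Ps − 33) = 731 - 4Ps. Setting this equal to supply: 731 - 4Ps = -73 + 8Ps, so Ps = 67.
Buyers pay Pb = 67 − 33 = 34; x' = -73 + 8·67 = 463.
The subsidy expands output by 463 − 375 = 88 past the efficient level; on those units the gap between marginal cost and willingness to pay runs from 0 up to 33.
DWL = ½ × 33 × 88 = 1452.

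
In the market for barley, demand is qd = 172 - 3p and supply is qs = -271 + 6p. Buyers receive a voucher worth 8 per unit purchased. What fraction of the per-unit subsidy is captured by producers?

Producer share = 1/3

Pre-subsidy: 172 - 3p = -271 + 6p gives p* = 443/9, q* = 73/3.
With the rebate, buyers effectively pay pb = ps − 8, where ps is the price sellers receive.
Demand in terms of ps becomes qd = 172 − 3(ps − 8) = 196 - 3ps. Setting this equal to supply: 196 - 3ps = -271 + 6ps, so ps = 467/9.
Buyers pay pb = 467/9 − 8 = 395/9; q' = -271 + 6·(467/9) = 121/3.
Buyers' price falls by p* − pb = 443/9 − 395/9 = 16/3; sellers' price rises by ps − p* = 467/9 − 443/9 = 8/3.
So producers capture (8/3)/8 = 1/3 of each unit of subsidy.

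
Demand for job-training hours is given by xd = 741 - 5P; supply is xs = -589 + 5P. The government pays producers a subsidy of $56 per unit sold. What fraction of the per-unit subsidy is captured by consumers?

Pre-subsidy: 741 - 5P = -589 + 5P gives P* = 133, x* = 76.
With the subsidy, sellers receive Ps = Pb + 56 for each unit, where Pb is the price buyers pay.
Supply in terms of Pb becomes xs = -589 + 5(Pb + 56) = -309 + 5Pb. Setting this equal to demand: 741 - 5Pb = -309 + 5Pb, so Pb = 105.
Sellers receive Ps = 105 + 56 = 161; x' = 741 − 5·105 = 216.
Buyers' price falls by P* − Pb = 133 − 105 = 28; sellers' price rises by Ps − P* = 161 − 133 = 28.
So consumers capture 28/56 = 0.5 of each unit of subsidy.

Consumer share = 0.5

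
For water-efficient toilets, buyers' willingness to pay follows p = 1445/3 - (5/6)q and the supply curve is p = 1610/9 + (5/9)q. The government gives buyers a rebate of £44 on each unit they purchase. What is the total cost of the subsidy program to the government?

Pre-subsidy: 1445/3 - (5/6)q = 1610/9 + (5/9)q gives q* = 218 and p* = 300.
With the rebate, buyers effectively pay pb = ps − 44, where ps is the price sellers receive.
On the curves, pb = 1445/3 - (5/6)q and ps = 1610/9 + (5/9)q; the wedge ps − pb = 44 gives 1610/9 + (5/9)q − (1445/3 - (5/6)q) = 44, so q' = 249.68.
Then pb = 1445/3 − (5/6)·249.68 = 273.6 and ps = 1610/9 + (5/9)·249.68 = 317.6.
Government outlay = subsidy × quantity = 44 × 249.68 = 10985.92.

Government cost = £10985.92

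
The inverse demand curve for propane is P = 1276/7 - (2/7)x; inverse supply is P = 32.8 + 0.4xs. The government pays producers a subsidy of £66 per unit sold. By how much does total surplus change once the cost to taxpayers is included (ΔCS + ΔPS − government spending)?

Pre-subsidy: 1276/7 - (2/7)x = 32.8 + 0.4x gives x* = 218 and P* = 120.
With the subsidy, sellers receive Ps = Pb + 66 for each unit, where Pb is the price buyers pay.
On the curves, Pb = 1276/7 - (2/7)x and Ps = 32.8 + 0.4x; the wedge Ps − Pb = 66 gives 32.8 + 0.4x − (1276/7 - (2/7)x) = 66, so x' = 314.25.
Then Pb = 1276/7 − (2/7)·314.25 = 92.5 and Ps = 32.8 + 0.4·314.25 = 158.5.
ΔCS = ½(218 + 314.25)(120 − 92.5) = 7318.4375; ΔPS = ½(218 + 314.25)(158.5 − 120) = 10245.8125.
Government spending = 66 × 314.25 = 20740.5.
Net change = 7318.4375 + 10245.8125 − 20740.5 = -3176.25. The loss equals the DWL triangle ½·66·96.25.

Net change in total surplus = -£3176.25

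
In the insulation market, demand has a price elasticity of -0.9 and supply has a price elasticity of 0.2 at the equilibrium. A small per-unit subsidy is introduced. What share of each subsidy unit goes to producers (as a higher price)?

Producer share = 9/11

For a small subsidy around the equilibrium, the benefit split depends on the relative slopes, which at a point are proportional to the elasticities.
Buyer share = εs/(εs + |εd|) = 0.2/(0.2 + 0.9) = 2/11; seller share = |εd|/(εs + |εd|) = 9/11.
So producers capture 9/11 of the subsidy.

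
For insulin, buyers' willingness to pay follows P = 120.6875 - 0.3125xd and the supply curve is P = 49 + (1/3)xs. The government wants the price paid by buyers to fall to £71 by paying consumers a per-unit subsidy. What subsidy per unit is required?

Required subsidy s = £31 per unit

At a buyer price of 71, quantity demanded is 386.2 − 3.2·71 = 159.
Sellers supply 159 only when they receive Ps = 49 + (1/3)·159 = 102.
s = Ps − Pb = 102 − 71 = 31.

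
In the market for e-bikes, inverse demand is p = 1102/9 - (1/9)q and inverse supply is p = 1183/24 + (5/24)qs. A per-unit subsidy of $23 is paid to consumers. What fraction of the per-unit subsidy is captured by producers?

Pre-subsidy: 1102/9 - (1/9)q = 1183/24 + (5/24)q gives q* = 229 and p* = 97.
With the rebate, buyers effectively pay pb = ps − 23, where ps is the price sellers receive.
On the curves, pb = 1102/9 - (1/9)q and ps = 1183/24 + (5/24)q; the wedge ps − pb = 23 gives 1183/24 + (5/24)q − (1102/9 - (1/9)q) = 23, so q' = 301.
Then pb = 1102/9 − (1/9)·301 = 89 and ps = 1183/24 + (5/24)·301 = 112.
Buyers' price falls by p* − pb = 97 − 89 = 8; sellers' price rises by ps − p* = 112 − 97 = 15.
So producers capture 15/23 = 15/23 of each unit of subsidy.

Producer share = 15/23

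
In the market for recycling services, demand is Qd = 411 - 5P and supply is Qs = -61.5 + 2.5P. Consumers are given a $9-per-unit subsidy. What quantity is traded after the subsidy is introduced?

Pre-subsidy: 411 - 5P = -61.5 + 2.5P gives P* = 63, Q* = 96.
With the rebate, buyers effectively pay Pb = Ps − 9, where Ps is the price sellers receive.
Demand in terms of Ps becomes Qd = 411 − 5(Ps − 9) = 456 - 5Ps. Setting this equal to supply: 456 - 5Ps = -61.5 + 2.5Ps, so Ps = 69.
Buyers pay Pb = 69 − 9 = 60; Q' = -61.5 + 2.5·69 = 111.

Q' = 111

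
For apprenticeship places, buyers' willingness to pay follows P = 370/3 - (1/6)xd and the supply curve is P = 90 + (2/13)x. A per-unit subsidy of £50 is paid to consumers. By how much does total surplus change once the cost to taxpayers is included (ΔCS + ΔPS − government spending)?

Pre-subsidy: 370/3 - (1/6)x = 90 + (2/13)x gives x* = 104 and P* = 106.
With the rebate, buyers effectively pay Pb = Ps − 50, where Ps is the price sellers receive.
On the curves, Pb = 370/3 - (1/6)x and Ps = 90 + (2/13)x; the wedge Ps − Pb = 50 gives 90 + (2/13)x − (370/3 - (1/6)x) = 50, so x' = 260.
Then Pb = 370/3 − (1/6)·260 = 80 and Ps = 90 + (2/13)·260 = 130.
ΔCS = ½(104 + 260)(106 − 80) = 4732; ΔPS = ½(104 + 260)(130 − 106) = 4368.
Government spending = 50 × 260 = 13000.
Net change = 4732 + 4368 − 13000 = -3900. The loss equals the DWL triangle ½·50·156.

Net change in total surplus = -£3900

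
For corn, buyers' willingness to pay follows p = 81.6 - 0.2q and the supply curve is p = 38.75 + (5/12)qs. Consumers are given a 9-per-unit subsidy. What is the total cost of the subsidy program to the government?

Pre-subsidy: 81.6 - 0.2q = 38.75 + (5/12)q gives q* = 2571/37 and p* = 2505/37.
With the rebate, buyers effectively pay pb = ps − 9, where ps is the price sellers receive.
On the curves, pb = 81.6 - 0.2q and ps = 38.75 + (5/12)q; the wedge ps − pb = 9 gives 38.75 + (5/12)q − (81.6 - 0.2q) = 9, so q' = 3111/37.
Then pb = 81.6 − 0.2·(3111/37) = 2397/37 and ps = 38.75 + (5/12)·(3111/37) = 2730/37.
Government outlay = subsidy × quantity = 9 × 3111/37 = 27999/37.

Government cost = 27999/37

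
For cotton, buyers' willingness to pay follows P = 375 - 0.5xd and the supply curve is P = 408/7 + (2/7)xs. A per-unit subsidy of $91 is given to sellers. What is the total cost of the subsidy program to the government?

Pre-subsidy: 375 - 0.5x = 408/7 + (2/7)x gives x* = 4434/11 and P* = 1908/11.
With the subsidy, sellers receive Ps = Pb + 91 for each unit, where Pb is the price buyers pay.
On the curves, Pb = 375 - 0.5x and Ps = 408/7 + (2/7)x; the wedge Ps − Pb = 91 gives 408/7 + (2/7)x − (375 - 0.5x) = 91, so x' = 5708/11.
Then Pb = 375 − 0.5·(5708/11) = 1271/11 and Ps = 408/7 + (2/7)·(5708/11) = 2272/11.
Government outlay = subsidy × quantity = 91 × 5708/11 = 519428/11.

Government cost = 519428/11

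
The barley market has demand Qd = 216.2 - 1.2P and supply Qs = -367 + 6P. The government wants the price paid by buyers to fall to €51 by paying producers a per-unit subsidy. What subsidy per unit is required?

Required subsidy s = €36 per unit

At a buyer price of 51, quantity demanded is 216.2 − 1.2·51 = 155.
Sellers supply 155 only when they receive Ps with -367 + 6·Ps = 155, i.e. Ps = 87.
s = Ps − Pb = 87 − 51 = 36.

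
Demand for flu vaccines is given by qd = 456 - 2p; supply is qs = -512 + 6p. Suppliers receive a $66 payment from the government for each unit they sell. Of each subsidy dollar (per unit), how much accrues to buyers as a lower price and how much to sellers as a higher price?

Buyers gain $49.5 per unit; sellers gain $16.5 per unit

Pre-subsidy: 456 - 2p = -512 + 6p gives p* = 121, q* = 214.
With the subsidy, sellers receive ps = pb + 66 for each unit, where pb is the price buyers pay.
Supply in terms of pb becomes qs = -512 + 6(pb + 66) = -116 + 6pb. Setting this equal to demand: 456 - 2pb = -116 + 6pb, so pb = 71.5.
Sellers receive ps = 71.5 + 66 = 137.5; q' = 456 − 2·71.5 = 313.
Buyers' price falls by p* − pb = 121 − 71.5 = 49.5; sellers' price rises by ps − p* = 137.5 − 121 = 16.5.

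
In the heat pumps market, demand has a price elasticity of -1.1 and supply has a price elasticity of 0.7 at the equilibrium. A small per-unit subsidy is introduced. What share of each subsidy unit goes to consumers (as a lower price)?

Consumer share = 7/18

For a small subsidy around the equilibrium, the benefit split depends on the relative slopes, which at a point are proportional to the elasticities.
Buyer share = εs/(εs + |εd|) = 0.7/(0.7 + 1.1) = 7/18; seller share = |εd|/(εs + |εd|) = 11/18.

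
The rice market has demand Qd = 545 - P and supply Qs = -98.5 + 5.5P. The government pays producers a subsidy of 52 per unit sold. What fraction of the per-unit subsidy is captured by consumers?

Pre-subsidy: 545 - P = -98.5 + 5.5P gives P* = 99, Q* = 446.
With the subsidy, sellers receive Ps = Pb + 52 for each unit, where Pb is the price buyers pay.
Supply in terms of Pb becomes Qs = -98.5 + 5.5(Pb + 52) = 187.5 + 5.5Pb. Setting this equal to demand: 545 - Pb = 187.5 + 5.5Pb, so Pb = 55.
Sellers receive Ps = 55 + 52 = 107; Q' = 545 − 1·55 = 490.
Buyers' price falls by P* − Pb = 99 − 55 = 44; sellers' price rises by Ps − P* = 107 − 99 = 8.
So consumers capture 44/52 = 11/13 of each unit of subsidy.

Consumer share = 11/13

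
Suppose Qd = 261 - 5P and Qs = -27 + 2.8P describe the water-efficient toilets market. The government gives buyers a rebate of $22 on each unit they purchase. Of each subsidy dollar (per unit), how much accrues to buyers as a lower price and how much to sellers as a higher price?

Buyers gain 308/39 per unit; sellers gain 550/39 per unit

Pre-subsidy: 261 - 5P = -27 + 2.8P gives P* = 480/13, Q* = 993/13.
With the rebate, buyers effectively pay Pb = Ps − 22, where Ps is the price sellers receive.
Demand in terms of Ps becomes Qd = 261 − 5(Ps − 22) = 371 - 5Ps. Setting this equal to supply: 371 - 5Ps = -27 + 2.8Ps, so Ps = 1990/39.
Buyers pay Pb = 1990/39 − 22 = 1132/39; Q' = -27 + 2.8·(1990/39) = 4519/39.
Buyers' price falls by P* − Pb = 480/13 − 1132/39 = 308/39; sellers' price rises by Ps − P* = 1990/39 − 480/13 = 550/39.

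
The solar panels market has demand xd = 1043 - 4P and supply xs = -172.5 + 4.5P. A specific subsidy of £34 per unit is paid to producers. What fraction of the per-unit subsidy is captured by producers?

Pre-subsidy: 1043 - 4P = -172.5 + 4.5P gives P* = 143, x* = 471.
With the subsidy, sellers receive Ps = Pb + 34 for each unit, where Pb is the price buyers pay.
Supply in terms of Pb becomes xs = -172.5 + 4.5(Pb + 34) = -19.5 + 4.5Pb. Setting this equal to demand: 1043 - 4Pb = -19.5 + 4.5Pb, so Pb = 125.
Sellers receive Ps = 125 + 34 = 159; x' = 1043 − 4·125 = 543.
Buyers' price falls by P* − Pb = 143 − 125 = 18; sellers' price rises by Ps − P* = 159 − 143 = 16.
So producers capture 16/34 = 8/17 of each unit of subsidy.

Producer share = 8/17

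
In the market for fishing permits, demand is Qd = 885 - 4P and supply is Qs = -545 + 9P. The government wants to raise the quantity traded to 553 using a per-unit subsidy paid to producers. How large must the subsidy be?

At Q = 553, invert demand for the buyer price: Pb = (885 − 553)/4 = 83; invert supply for the seller price: Ps = (553 − (-545))/9 = 122.
The subsidy must fill the gap: s = Ps − Pb = 122 − 83 = 39.

Required subsidy s = 39 per unit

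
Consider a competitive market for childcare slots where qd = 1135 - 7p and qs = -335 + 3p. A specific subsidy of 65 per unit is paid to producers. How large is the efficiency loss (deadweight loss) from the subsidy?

Deadweight loss = 4436.25

Pre-subsidy: 1135 - 7p = -335 + 3p gives p* = 147, q* = 106.
With the subsidy, sellers receive ps = pb + 65 for each unit, where pb is the price buyers pay.
Supply in terms of pb becomes qs = -335 + 3(pb + 65) = -140 + 3pb. Setting this equal to demand: 1135 - 7pb = -140 + 3pb, so pb = 127.5.
Sellers receive ps = 127.5 + 65 = 192.5; q' = 1135 − 7·127.5 = 242.5.
The subsidy expands output by 242.5 − 106 = 136.5 past the efficient level; on those units the gap between marginal cost and willingness to pay runs from 0 up to 65.
DWL = ½ × 65 × 136.5 = 4436.25.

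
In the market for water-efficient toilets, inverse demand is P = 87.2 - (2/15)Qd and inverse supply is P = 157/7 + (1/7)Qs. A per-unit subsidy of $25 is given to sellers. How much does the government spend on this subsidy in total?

Government cost = 235650/29

Pre-subsidy: 87.2 - (2/15)Q = 157/7 + (1/7)Q gives Q* = 6801/29 and P* = 1622/29.
With the subsidy, sellers receive Ps = Pb + 25 for each unit, where Pb is the price buyers pay.
On the curves, Pb = 87.2 - (2/15)Q and Ps = 157/7 + (1/7)Q; the wedge Ps − Pb = 25 gives 157/7 + (1/7)Q − (87.2 - (2/15)Q) = 25, so Q' = 9426/29.
Then Pb = 87.2 − (2/15)·(9426/29) = 1272/29 and Ps = 157/7 + (1/7)·(9426/29) = 1997/29.
Government outlay = subsidy × quantity = 25 × 9426/29 = 235650/29.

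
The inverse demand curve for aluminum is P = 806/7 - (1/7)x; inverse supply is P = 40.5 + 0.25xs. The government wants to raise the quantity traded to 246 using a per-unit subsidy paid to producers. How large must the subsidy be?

Required subsidy s = 22 per unit

At x = 246, from the demand curve buyers pay Pb = 806/7 − (1/7)·246 = 80; from the supply curve sellers need Ps = 40.5 + 0.25·246 = 102.
The subsidy must fill the gap: s = Ps − Pb = 102 − 80 = 22.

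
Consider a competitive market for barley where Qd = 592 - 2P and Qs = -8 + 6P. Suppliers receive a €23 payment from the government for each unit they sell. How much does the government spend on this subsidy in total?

Government cost = €10959.5

Pre-subsidy: 592 - 2P = -8 + 6P gives P* = 75, Q* = 442.
With the subsidy, sellers receive Ps = Pb + 23 for each unit, where Pb is the price buyers pay.
Supply in terms of Pb becomes Qs = -8 + 6(Pb + 23) = 130 + 6Pb. Setting this equal to demand: 592 - 2Pb = 130 + 6Pb, so Pb = 57.75.
Sellers receive Ps = 57.75 + 23 = 80.75; Q' = 592 − 2·57.75 = 476.5.
Government outlay = subsidy × quantity = 23 × 476.5 = 10959.5.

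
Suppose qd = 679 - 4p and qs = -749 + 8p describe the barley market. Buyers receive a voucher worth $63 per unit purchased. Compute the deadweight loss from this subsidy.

Deadweight loss = $5292

Pre-subsidy: 679 - 4p = -749 + 8p gives p* = 119, q* = 203.
With the rebate, buyers effectively pay pb = ps − 63, where ps is the price sellers receive.
Demand in terms of ps becomes qd = 679 − 4(ps − 63) = 931 - 4ps. Setting this equal to supply: 931 - 4ps = -749 + 8ps, so ps = 140.
Buyers pay pb = 140 − 63 = 77; q' = -749 + 8·140 = 371.
The subsidy expands output by 371 − 203 = 168 past the efficient level; on those units the gap between marginal cost and willingness to pay runs from 0 up to 63.
DWL = ½ × 63 × 168 = 5292.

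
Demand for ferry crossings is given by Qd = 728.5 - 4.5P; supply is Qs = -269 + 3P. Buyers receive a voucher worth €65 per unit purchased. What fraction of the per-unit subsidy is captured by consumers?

Consumer share = 0.4

Pre-subsidy: 728.5 - 4.5P = -269 + 3P gives P* = 133, Q* = 130.
With the rebate, buyers effectively pay Pb = Ps − 65, where Ps is the price sellers receive.
Demand in terms of Ps becomes Qd = 728.5 − 4.5(Ps − 65) = 1021 - 4.5Ps. Setting this equal to supply: 1021 - 4.5Ps = -269 + 3Ps, so Ps = 172.
Buyers pay Pb = 172 − 65 = 107; Q' = -269 + 3·172 = 247.
Buyers' price falls by P* − Pb = 133 − 107 = 26; sellers' price rises by Ps − P* = 172 − 133 = 39.
So consumers capture 26/65 = 0.4 of each unit of subsidy.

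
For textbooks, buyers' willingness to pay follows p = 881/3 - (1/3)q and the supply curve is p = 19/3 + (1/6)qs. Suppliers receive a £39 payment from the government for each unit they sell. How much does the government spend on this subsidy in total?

Pre-subsidy: 881/3 - (1/3)q = 19/3 + (1/6)q gives q* = 1724/3 and p* = 919/9.
With the subsidy, sellers receive ps = pb + 39 for each unit, where pb is the price buyers pay.
On the curves, pb = 881/3 - (1/3)q and ps = 19/3 + (1/6)q; the wedge ps − pb = 39 gives 19/3 + (1/6)q − (881/3 - (1/3)q) = 39, so q' = 1958/3.
Then pb = 881/3 − (1/3)·(1958/3) = 685/9 and ps = 19/3 + (1/6)·(1958/3) = 1036/9.
Government outlay = subsidy × quantity = 39 × 1958/3 = 25454.

Government cost = £25454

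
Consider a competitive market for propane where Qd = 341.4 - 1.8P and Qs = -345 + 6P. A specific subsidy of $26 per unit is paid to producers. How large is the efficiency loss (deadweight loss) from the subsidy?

Deadweight loss = $468

Pre-subsidy: 341.4 - 1.8P = -345 + 6P gives P* = 88, Q* = 183.
With the subsidy, sellers receive Ps = Pb + 26 for each unit, where Pb is the price buyers pay.
Supply in terms of Pb becomes Qs = -345 + 6(Pb + 26) = -189 + 6Pb. Setting this equal to demand: 341.4 - 1.8Pb = -189 + 6Pb, so Pb = 68.
Sellers receive Ps = 68 + 26 = 94; Q' = 341.4 − 1.8·68 = 219.
The subsidy expands output by 219 − 183 = 36 past the efficient level; on those units the gap between marginal cost and willingness to pay runs from 0 up to 26.
DWL = ½ × 26 × 36 = 468.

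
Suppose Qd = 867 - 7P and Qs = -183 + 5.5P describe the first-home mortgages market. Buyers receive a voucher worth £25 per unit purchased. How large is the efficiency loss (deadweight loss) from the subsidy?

Pre-subsidy: 867 - 7P = -183 + 5.5P gives P* = 84, Q* = 279.
With the rebate, buyers effectively pay Pb = Ps − 25, where Ps is the price sellers receive.
Demand in terms of Ps becomes Qd = 867 − 7(Ps − 25) = 1042 - 7Ps. Setting this equal to supply: 1042 - 7Ps = -183 + 5.5Ps, so Ps = 98.
Buyers pay Pb = 98 − 25 = 73; Q' = -183 + 5.5·98 = 356.
The subsidy expands output by 356 − 279 = 77 past the efficient level; on those units the gap between marginal cost and willingness to pay runs from 0 up to 25.
DWL = ½ × 25 × 77 = 962.5.

Deadweight loss = £962.5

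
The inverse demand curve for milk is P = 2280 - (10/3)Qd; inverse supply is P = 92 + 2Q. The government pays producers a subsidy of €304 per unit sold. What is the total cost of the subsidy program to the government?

Pre-subsidy: 2280 - (10/3)Q = 92 + 2Q gives Q* = 410.25 and P* = 912.5.
With the subsidy, sellers receive Ps = Pb + 304 for each unit, where Pb is the price buyers pay.
On the curves, Pb = 2280 - (10/3)Q and Ps = 92 + 2Q; the wedge Ps − Pb = 304 gives 92 + 2Q − (2280 - (10/3)Q) = 304, so Q' = 467.25.
Then Pb = 2280 − (10/3)·467.25 = 722.5 and Ps = 92 + 2·467.25 = 1026.5.
Government outlay = subsidy × quantity = 304 × 467.25 = 142044.

Government cost = €142044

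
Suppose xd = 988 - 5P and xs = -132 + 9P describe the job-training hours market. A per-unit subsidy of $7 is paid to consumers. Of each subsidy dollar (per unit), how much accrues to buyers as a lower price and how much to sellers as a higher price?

Buyers gain $4.5 per unit; sellers gain $2.5 per unit

Pre-subsidy: 988 - 5P = -132 + 9P gives P* = 80, x* = 588.
With the rebate, buyers effectively pay Pb = Ps − 7, where Ps is the price sellers receive.
Demand in terms of Ps becomes xd = 988 − 5(Ps − 7) = 1023 - 5Ps. Setting this equal to supply: 1023 - 5Ps = -132 + 9Ps, so Ps = 82.5.
Buyers pay Pb = 82.5 − 7 = 75.5; x' = -132 + 9·82.5 = 610.5.
Buyers' price falls by P* − Pb = 80 − 75.5 = 4.5; sellers' price rises by Ps − P* = 82.5 − 80 = 2.5.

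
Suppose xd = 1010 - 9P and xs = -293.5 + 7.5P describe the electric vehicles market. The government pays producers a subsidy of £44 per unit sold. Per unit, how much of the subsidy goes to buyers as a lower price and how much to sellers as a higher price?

Buyers gain £20 per unit; sellers gain £24 per unit

Pre-subsidy: 1010 - 9P = -293.5 + 7.5P gives P* = 79, x* = 299.
With the subsidy, sellers receive Ps = Pb + 44 for each unit, where Pb is the price buyers pay.
Supply in terms of Pb becomes xs = -293.5 + 7.5(Pb + 44) = 36.5 + 7.5Pb. Setting this equal to demand: 1010 - 9Pb = 36.5 + 7.5Pb, so Pb = 59.
Sellers receive Ps = 59 + 44 = 103; x' = 1010 − 9·59 = 479.
Buyers' price falls by P* − Pb = 79 − 59 = 20; sellers' price rises by Ps − P* = 103 − 79 = 24.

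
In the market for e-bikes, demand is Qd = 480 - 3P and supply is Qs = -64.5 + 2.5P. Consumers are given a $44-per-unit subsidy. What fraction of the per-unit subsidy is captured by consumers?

Consumer share = 5/11

Pre-subsidy: 480 - 3P = -64.5 + 2.5P gives P* = 99, Q* = 183.
With the rebate, buyers effectively pay Pb = Ps − 44, where Ps is the price sellers receive.
Demand in terms of Ps becomes Qd = 480 − 3(Ps − 44) = 612 - 3Ps. Setting this equal to supply: 612 - 3Ps = -64.5 + 2.5Ps, so Ps = 123.
Buyers pay Pb = 123 − 44 = 79; Q' = -64.5 + 2.5·123 = 243.
Buyers' price falls by P* − Pb = 99 − 79 = 20; sellers' price rises by Ps − P* = 123 − 99 = 24.
So consumers capture 20/44 = 5/11 of each unit of subsidy.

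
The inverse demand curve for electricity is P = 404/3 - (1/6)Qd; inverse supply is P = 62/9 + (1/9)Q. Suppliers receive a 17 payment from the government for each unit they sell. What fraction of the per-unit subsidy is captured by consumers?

Pre-subsidy: 404/3 - (1/6)Q = 62/9 + (1/9)Q gives Q* = 460 and P* = 58.
With the subsidy, sellers receive Ps = Pb + 17 for each unit, where Pb is the price buyers pay.
On the curves, Pb = 404/3 - (1/6)Q and Ps = 62/9 + (1/9)Q; the wedge Ps − Pb = 17 gives 62/9 + (1/9)Q − (404/3 - (1/6)Q) = 17, so Q' = 521.2.
Then Pb = 404/3 − (1/6)·521.2 = 47.8 and Ps = 62/9 + (1/9)·521.2 = 64.8.
Buyers' price falls by P* − Pb = 58 − 47.8 = 10.2; sellers' price rises by Ps − P* = 64.8 − 58 = 6.8.
So consumers capture 10.2/17 = 0.6 of each unit of subsidy.

Consumer share = 0.6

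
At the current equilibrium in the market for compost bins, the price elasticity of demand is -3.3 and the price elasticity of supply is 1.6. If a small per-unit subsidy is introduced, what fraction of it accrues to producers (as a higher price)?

For a small subsidy around the equilibrium, the benefit split depends on the relative slopes, which at a point are proportional to the elasticities.
Buyer share = εs/(εs + |εd|) = 1.6/(1.6 + 3.3) = 16/49; seller share = |εd|/(εs + |εd|) = 33/49.
So producers capture 33/49 of the subsidy.

Producer share = 33/49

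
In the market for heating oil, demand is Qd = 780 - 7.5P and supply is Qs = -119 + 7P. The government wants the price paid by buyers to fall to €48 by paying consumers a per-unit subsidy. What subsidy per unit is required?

At a buyer price of 48, quantity demanded is 780 − 7.5·48 = 420.
Sellers supply 420 only when they receive Ps with -119 + 7·Ps = 420, i.e. Ps = 77.
s = Ps − Pb = 77 − 48 = 29.

Required subsidy s = €29 per unit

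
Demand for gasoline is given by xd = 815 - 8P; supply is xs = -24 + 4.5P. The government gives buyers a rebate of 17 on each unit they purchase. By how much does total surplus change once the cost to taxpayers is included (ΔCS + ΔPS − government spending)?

Pre-subsidy: 815 - 8P = -24 + 4.5P gives P* = 67.12, x* = 278.04.
With the rebate, buyers effectively pay Pb = Ps − 17, where Ps is the price sellers receive.
Demand in terms of Ps becomes xd = 815 − 8(Ps − 17) = 951 - 8Ps. Setting this equal to supply: 951 - 8Ps = -24 + 4.5Ps, so Ps = 78.
Buyers pay Pb = 78 − 17 = 61; x' = -24 + 4.5·78 = 327.
ΔCS = ½(278.04 + 327)(67.12 − 61) = 1851.4224; ΔPS = ½(278.04 + 327)(78 − 67.12) = 3291.4176.
Government spending = 17 × 327 = 5559.
Net change = 1851.4224 + 3291.4176 − 5559 = -416.16. The loss equals the DWL triangle ½·17·48.96.

Net change in total surplus = -416.16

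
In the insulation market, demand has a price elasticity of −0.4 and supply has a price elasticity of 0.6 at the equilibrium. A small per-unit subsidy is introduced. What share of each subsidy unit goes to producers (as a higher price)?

For a small subsidy around the equilibrium, the benefit split depends on the relative slopes, which at a point are proportional to the elasticities.
Buyer share = εs/(εs + |εd|) = 0.6/(0.6 + 0.4) = 0.6; seller share = |εd|/(εs + |εd|) = 0.4.
So producers capture 0.4 of the subsidy.

Producer share = 0.4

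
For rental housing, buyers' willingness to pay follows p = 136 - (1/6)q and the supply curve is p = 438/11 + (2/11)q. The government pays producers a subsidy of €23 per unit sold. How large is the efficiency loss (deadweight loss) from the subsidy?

Pre-subsidy: 136 - (1/6)q = 438/11 + (2/11)q gives q* = 276 and p* = 90.
With the subsidy, sellers receive ps = pb + 23 for each unit, where pb is the price buyers pay.
On the curves, pb = 136 - (1/6)q and ps = 438/11 + (2/11)q; the wedge ps − pb = 23 gives 438/11 + (2/11)q − (136 - (1/6)q) = 23, so q' = 342.
Then pb = 136 − (1/6)·342 = 79 and ps = 438/11 + (2/11)·342 = 102.
The subsidy expands output by 342 − 276 = 66 past the efficient level; on those units the gap between marginal cost and willingness to pay runs from 0 up to 23.
DWL = ½ × 23 × 66 = 759.

Deadweight loss = €759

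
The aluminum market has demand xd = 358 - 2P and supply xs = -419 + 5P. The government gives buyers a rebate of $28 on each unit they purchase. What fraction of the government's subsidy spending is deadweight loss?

Pre-subsidy: 358 - 2P = -419 + 5P gives P* = 111, x* = 136.
With the rebate, buyers effectively pay Pb = Ps − 28, where Ps is the price sellers receive.
Demand in terms of Ps becomes xd = 358 − 2(Ps − 28) = 414 - 2Ps. Setting this equal to supply: 414 - 2Ps = -419 + 5Ps, so Ps = 119.
Buyers pay Pb = 119 − 28 = 91; x' = -419 + 5·119 = 176.
ΔCS = ½(136 + 176)(111 − 91) = 3120; ΔPS = ½(136 + 176)(119 − 111) = 1248.
Government spending = 28 × 176 = 4928.
DWL = ½ × 28 × (176 − 136) = 560; fraction = 560 / 4928 = 5/44.

DWL / government spending = 5/44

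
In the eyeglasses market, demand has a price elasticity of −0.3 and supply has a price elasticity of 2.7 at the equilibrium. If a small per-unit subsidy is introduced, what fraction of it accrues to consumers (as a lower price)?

Consumer share = 0.9

For a small subsidy around the equilibrium, the benefit split depends on the relative slopes, which at a point are proportional to the elasticities.
Buyer share = εs/(εs + |εd|) = 2.7/(2.7 + 0.3) = 0.9; seller share = |εd|/(εs + |εd|) = 0.1.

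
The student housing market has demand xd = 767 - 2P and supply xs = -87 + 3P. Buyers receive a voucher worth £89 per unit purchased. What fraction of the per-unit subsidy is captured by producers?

Pre-subsidy: 767 - 2P = -87 + 3P gives P* = 170.8, x* = 425.4.
With the rebate, buyers effectively pay Pb = Ps − 89, where Ps is the price sellers receive.
Demand in terms of Ps becomes xd = 767 − 2(Ps − 89) = 945 - 2Ps. Setting this equal to supply: 945 - 2Ps = -87 + 3Ps, so Ps = 206.4.
Buyers pay Pb = 206.4 − 89 = 117.4; x' = -87 + 3·206.4 = 532.2.
Buyers' price falls by P* − Pb = 170.8 − 117.4 = 53.4; sellers' price rises by Ps − P* = 206.4 − 170.8 = 35.6.
So producers capture 35.6/89 = 0.4 of each unit of subsidy.

Producer share = 0.4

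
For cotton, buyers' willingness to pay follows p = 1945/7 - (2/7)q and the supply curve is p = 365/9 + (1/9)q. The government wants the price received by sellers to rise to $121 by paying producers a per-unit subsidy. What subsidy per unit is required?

Required subsidy s = $50 per unit

At a seller price of 121, quantity supplied is -365 + 9·121 = 724.
Buyers absorb 724 only when they pay pb = 1945/7 − (2/7)·724 = 71.
s = ps − pb = 121 − 71 = 50.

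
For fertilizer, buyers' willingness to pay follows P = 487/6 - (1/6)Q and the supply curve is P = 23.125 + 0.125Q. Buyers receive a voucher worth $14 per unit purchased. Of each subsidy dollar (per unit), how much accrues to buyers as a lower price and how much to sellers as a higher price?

Pre-subsidy: 487/6 - (1/6)Q = 23.125 + 0.125Q gives Q* = 199 and P* = 48.
With the rebate, buyers effectively pay Pb = Ps − 14, where Ps is the price sellers receive.
On the curves, Pb = 487/6 - (1/6)Q and Ps = 23.125 + 0.125Q; the wedge Ps − Pb = 14 gives 23.125 + 0.125Q − (487/6 - (1/6)Q) = 14, so Q' = 247.
Then Pb = 487/6 − (1/6)·247 = 40 and Ps = 23.125 + 0.125·247 = 54.
Buyers' price falls by P* − Pb = 48 − 40 = 8; sellers' price rises by Ps − P* = 54 − 48 = 6.

Buyers gain $8 per unit; sellers gain $6 per unit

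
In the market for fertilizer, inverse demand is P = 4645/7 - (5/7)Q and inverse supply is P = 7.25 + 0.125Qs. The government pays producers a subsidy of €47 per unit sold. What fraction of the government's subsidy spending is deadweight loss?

Pre-subsidy: 4645/7 - (5/7)Q = 7.25 + 0.125Q gives Q* = 782 and P* = 105.
With the subsidy, sellers receive Ps = Pb + 47 for each unit, where Pb is the price buyers pay.
On the curves, Pb = 4645/7 - (5/7)Q and Ps = 7.25 + 0.125Q; the wedge Ps − Pb = 47 gives 7.25 + 0.125Q − (4645/7 - (5/7)Q) = 47, so Q' = 838.
Then Pb = 4645/7 − (5/7)·838 = 65 and Ps = 7.25 + 0.125·838 = 112.
ΔCS = ½(782 + 838)(105 − 65) = 32400; ΔPS = ½(782 + 838)(112 − 105) = 5670.
Government spending = 47 × 838 = 39386.
DWL = ½ × 47 × (838 − 782) = 1316; fraction = 1316 / 39386 = 14/419.

DWL / government spending = 14/419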